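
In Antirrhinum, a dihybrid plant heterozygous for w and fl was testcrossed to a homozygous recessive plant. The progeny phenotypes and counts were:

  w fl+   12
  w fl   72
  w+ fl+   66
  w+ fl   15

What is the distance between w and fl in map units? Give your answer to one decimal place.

The two most frequent classes, w+ fl+ (66) and w fl (72), are the parental types, so the F1 was w+ fl+ / w fl.
The recombinant classes are w+ fl and w fl+: 15 + 12 = 27.
Recombination frequency = 27/165 = 0.1636 ≈ 16.4%, i.e. 16.4 map units.

16.4 map units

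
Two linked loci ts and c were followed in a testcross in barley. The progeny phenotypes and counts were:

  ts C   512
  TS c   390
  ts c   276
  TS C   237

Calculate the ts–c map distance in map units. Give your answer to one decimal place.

The two most frequent classes, TS c (390) and ts C (512), are the parental types, so the F1 was TS c / ts C.
The recombinant classes are TS C and ts c: 237 + 276 = 513.
Recombination frequency = 513/1415 = 0.3625 ≈ 36.3%, i.e. 36.3 map units.

36.3 map units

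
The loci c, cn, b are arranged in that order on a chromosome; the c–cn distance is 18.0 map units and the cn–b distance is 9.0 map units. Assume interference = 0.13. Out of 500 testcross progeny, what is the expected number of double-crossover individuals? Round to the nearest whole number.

Map distances give recombination frequencies of 0.180 and 0.090 for the two intervals.
With interference 0.13 (so coincidence = 0.87), expected double-crossover frequency = 0.180 × 0.090 × 0.87 = 0.01409.
Expected number = 0.01409 × 500 = 7.05 ≈ 7.

7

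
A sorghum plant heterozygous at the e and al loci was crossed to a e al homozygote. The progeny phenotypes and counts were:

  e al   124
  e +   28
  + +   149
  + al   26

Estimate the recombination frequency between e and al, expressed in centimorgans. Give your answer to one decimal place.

The two most frequent classes, + + (149) and e al (124), are the parental types, so the F1 was + + / e al.
The recombinant classes are + al and e +: 26 + 28 = 54.
Recombination frequency = 54/327 = 0.1651 ≈ 16.5%, i.e. 16.5 centimorgans.

16.5 centimorgans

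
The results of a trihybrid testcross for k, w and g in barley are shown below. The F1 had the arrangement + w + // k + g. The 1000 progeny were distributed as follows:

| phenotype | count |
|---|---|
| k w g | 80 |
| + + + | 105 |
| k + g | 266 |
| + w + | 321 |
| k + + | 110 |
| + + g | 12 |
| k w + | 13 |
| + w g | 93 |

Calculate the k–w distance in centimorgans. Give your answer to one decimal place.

The two rarest classes, k w + and + + g, are the double crossovers. Comparing them with the parentals, only the k allele has switched, so k is the middle locus and the order is g – k – w.
Crossovers in the k–w interval produce the single-crossover classes + + + and k w g (105 + 80 = 185) plus the double crossovers (25).
RF(k–w) = (185 + 25) / 1000 = 210/1000 = 0.2100 → 21.0 centimorgans.

21.0 centimorgans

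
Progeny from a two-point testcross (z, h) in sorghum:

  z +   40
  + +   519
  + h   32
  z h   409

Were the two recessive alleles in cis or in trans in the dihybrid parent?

The two most frequent classes are + + (519) and z h (409); these are the parental (non-recombinant) types.
So the F1 carried + + on one chromosome and z h on the other — the recessive alleles are on the same chromosome (cis / coupling).

cis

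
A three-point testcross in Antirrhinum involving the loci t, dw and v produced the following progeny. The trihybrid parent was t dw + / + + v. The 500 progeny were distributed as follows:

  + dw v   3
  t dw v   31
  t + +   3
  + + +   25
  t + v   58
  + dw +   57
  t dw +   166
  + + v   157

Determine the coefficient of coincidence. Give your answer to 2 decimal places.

0.40

The two rarest classes, t + + and + dw v, are the double crossovers. Comparing them with the parentals, only the dw allele has switched, so dw is the middle locus and the order is t – dw – v.
t–dw: (115 + 6)/500 = 0.2420; dw–v: (56 + 6)/500 = 0.1240.
Expected DCO frequency = 0.2420 × 0.1240 ≈ 0.03001; observed = 6/500 ≈ 0.01200.
Coefficient of coincidence = 0.01200/0.03001 ≈ 0.40.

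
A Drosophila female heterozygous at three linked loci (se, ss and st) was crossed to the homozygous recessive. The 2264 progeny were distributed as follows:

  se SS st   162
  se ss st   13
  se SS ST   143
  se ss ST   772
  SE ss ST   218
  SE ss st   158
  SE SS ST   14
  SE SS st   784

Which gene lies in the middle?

st

The two most frequent reciprocal classes, SE SS st and se ss ST, are the parental types, so the F1 was SE SS st / se ss ST.
The two rarest classes, SE SS ST and se ss st, are the double crossovers. Comparing them with the parentals, only the st allele has switched, so st is the middle locus and the order is se – st – ss.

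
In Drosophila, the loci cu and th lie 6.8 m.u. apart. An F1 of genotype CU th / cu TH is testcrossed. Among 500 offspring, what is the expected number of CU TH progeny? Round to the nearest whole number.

17

A map distance of 6.8 m.u. corresponds to a recombination frequency of 0.068.
The F1 is CU th / cu TH, so CU TH is a recombinant gamete class with expected frequency r/2 = 0.068/2 = 0.0340.
Expected number = 0.0340 × 500 = 17.00 ≈ 17.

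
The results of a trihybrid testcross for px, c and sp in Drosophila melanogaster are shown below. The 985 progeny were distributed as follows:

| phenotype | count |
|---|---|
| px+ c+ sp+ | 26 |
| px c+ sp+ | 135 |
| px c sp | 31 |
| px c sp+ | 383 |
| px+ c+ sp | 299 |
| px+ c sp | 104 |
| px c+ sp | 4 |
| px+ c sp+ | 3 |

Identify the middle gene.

px

The two most frequent reciprocal classes, px c sp+ and px+ c+ sp, are the parental types, so the F1 was px c sp+ / px+ c+ sp.
The two rarest classes, px+ c sp+ and px c+ sp, are the double crossovers. Comparing them with the parentals, only the px allele has switched, so px is the middle locus and the order is c – px – sp.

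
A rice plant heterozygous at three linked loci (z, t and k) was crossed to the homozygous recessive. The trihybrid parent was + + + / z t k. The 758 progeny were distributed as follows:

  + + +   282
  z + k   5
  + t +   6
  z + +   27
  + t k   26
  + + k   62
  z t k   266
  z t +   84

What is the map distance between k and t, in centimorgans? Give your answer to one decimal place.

20.7 centimorgans

The two rarest classes, + t + and z + k, are the double crossovers. Comparing them with the parentals, only the t allele has switched, so t is the middle locus and the order is z – t – k.
Crossovers in the t–k interval produce the single-crossover classes + + k and z t + (62 + 84 = 146) plus the double crossovers (11).
RF(t–k) = (146 + 11) / 758 = 157/758 = 0.2071 → 20.7 centimorgans.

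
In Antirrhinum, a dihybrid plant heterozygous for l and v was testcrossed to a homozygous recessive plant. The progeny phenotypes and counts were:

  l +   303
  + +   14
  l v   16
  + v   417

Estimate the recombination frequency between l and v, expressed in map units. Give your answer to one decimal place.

4.0 map units

The two most frequent classes, + v (417) and l + (303), are the parental types, so the F1 was + v / l +.
The recombinant classes are + + and l v: 14 + 16 = 30.
Recombination frequency = 30/750 = 0.0400 ≈ 4.0%, i.e. 4.0 map units.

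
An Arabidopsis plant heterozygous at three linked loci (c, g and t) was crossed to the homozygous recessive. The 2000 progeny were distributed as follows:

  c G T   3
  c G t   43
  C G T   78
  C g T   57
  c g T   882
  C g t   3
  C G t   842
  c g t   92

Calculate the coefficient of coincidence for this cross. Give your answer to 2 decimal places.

The two most frequent reciprocal classes, C G t and c g T, are the parental types, so the F1 was C G t / c g T.
The two rarest classes, C g t and c G T, are the double crossovers. Comparing them with the parentals, only the g allele has switched, so g is the middle locus and the order is t – g – c.
t–g: (170 + 6)/2000 = 0.0880; g–c: (100 + 6)/2000 = 0.0530.
Expected DCO frequency = 0.0880 × 0.0530 ≈ 0.00466; observed = 6/2000 ≈ 0.00300.
Coefficient of coincidence = 0.00300/0.00466 ≈ 0.64.

0.64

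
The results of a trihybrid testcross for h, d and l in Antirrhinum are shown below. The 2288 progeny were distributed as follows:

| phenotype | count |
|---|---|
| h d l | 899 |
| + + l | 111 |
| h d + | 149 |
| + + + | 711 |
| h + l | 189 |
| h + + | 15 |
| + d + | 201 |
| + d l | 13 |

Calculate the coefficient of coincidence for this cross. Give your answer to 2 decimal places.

0.53

The two most frequent reciprocal classes, + + + and h d l, are the parental types, so the F1 was + + + / h d l.
The two rarest classes, h + + and + d l, are the double crossovers. Comparing them with the parentals, only the h allele has switched, so h is the middle locus and the order is l – h – d.
l–h: (260 + 28)/2288 = 0.1259; h–d: (390 + 28)/2288 = 0.1827.
Expected DCO frequency = 0.1259 × 0.1827 ≈ 0.02300; observed = 28/2288 ≈ 0.01224.
Coefficient of coincidence = 0.01224/0.02300 ≈ 0.53.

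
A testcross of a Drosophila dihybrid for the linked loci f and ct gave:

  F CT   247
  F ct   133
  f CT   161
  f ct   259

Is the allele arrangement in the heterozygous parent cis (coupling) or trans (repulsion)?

cis

The two most frequent classes are F CT (247) and f ct (259); these are the parental (non-recombinant) types.
So the F1 carried F CT on one chromosome and f ct on the other — the recessive alleles are on the same chromosome (cis / coupling).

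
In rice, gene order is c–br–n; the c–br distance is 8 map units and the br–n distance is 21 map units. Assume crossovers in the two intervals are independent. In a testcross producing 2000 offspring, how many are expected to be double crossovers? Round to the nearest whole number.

Map distances give recombination frequencies of 0.080 and 0.210 for the two intervals.
With no interference, expected double-crossover frequency = 0.080 × 0.210 = 0.01680.
Expected number = 0.01680 × 2000 = 33.60 ≈ 34.

34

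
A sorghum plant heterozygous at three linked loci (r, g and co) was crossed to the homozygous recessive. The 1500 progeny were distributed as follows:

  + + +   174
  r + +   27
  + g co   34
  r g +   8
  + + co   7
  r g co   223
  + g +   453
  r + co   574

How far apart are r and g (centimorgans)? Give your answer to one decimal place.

27.5 centimorgans

The two most frequent reciprocal classes, + g + and r + co, are the parental types, so the F1 was + g + / r + co.
The two rarest classes, r g + and + + co, are the double crossovers. Comparing them with the parentals, only the r allele has switched, so r is the middle locus and the order is co – r – g.
Crossovers in the r–g interval produce the single-crossover classes + + + and r g co (174 + 223 = 397) plus the double crossovers (15).
RF(r–g) = (397 + 15) / 1500 = 412/1500 = 0.2747 → 27.5 centimorgans.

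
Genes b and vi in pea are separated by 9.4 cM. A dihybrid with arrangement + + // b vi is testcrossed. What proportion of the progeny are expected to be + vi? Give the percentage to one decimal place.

4.7%

A map distance of 9.4 cM corresponds to a recombination frequency of 0.094.
The F1 is + + / b vi, so + vi is a recombinant gamete class with expected frequency r/2 = 0.094/2 = 0.0470.
That is 0.0470 = 4.7% of the progeny.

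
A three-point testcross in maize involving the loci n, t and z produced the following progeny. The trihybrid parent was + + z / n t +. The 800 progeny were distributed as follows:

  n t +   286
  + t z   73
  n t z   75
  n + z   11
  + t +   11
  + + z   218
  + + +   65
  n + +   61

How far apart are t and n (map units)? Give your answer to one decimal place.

19.5 map units

The two rarest classes, n + z and + t +, are the double crossovers. Comparing them with the parentals, only the n allele has switched, so n is the middle locus and the order is t – n – z.
Crossovers in the t–n interval produce the single-crossover classes + t z and n + + (73 + 61 = 134) plus the double crossovers (22).
RF(t–n) = (134 + 22) / 800 = 156/800 = 0.1950 → 19.5 map units.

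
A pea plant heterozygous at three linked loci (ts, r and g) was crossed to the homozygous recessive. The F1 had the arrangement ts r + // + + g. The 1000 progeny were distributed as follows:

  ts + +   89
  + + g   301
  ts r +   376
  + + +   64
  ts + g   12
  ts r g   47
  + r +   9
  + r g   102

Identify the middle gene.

The two rarest classes, + r + and ts + g, are the double crossovers. Comparing them with the parentals, only the ts allele has switched, so ts is the middle locus and the order is r – ts – g.

ts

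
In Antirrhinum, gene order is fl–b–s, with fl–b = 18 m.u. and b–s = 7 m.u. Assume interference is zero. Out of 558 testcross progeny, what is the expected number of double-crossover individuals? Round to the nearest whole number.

7

Map distances give recombination frequencies of 0.180 and 0.070 for the two intervals.
With no interference, expected double-crossover frequency = 0.180 × 0.070 = 0.01260.
Expected number = 0.01260 × 558 = 7.03 ≈ 7.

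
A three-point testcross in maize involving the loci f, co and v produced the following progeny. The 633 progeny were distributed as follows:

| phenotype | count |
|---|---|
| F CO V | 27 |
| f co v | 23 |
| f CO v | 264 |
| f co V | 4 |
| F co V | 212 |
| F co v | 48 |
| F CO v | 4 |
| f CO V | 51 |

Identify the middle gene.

The two most frequent reciprocal classes, f CO v and F co V, are the parental types, so the F1 was f CO v / F co V.
The two rarest classes, F CO v and f co V, are the double crossovers. Comparing them with the parentals, only the f allele has switched, so f is the middle locus and the order is co – f – v.

f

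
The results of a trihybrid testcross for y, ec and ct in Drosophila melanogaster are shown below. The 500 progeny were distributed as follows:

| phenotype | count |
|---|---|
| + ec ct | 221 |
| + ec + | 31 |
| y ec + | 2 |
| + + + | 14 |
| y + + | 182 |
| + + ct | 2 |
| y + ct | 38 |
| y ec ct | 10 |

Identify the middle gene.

The two most frequent reciprocal classes, y + + and + ec ct, are the parental types, so the F1 was y + + / + ec ct.
The two rarest classes, y ec + and + + ct, are the double crossovers. Comparing them with the parentals, only the ec allele has switched, so ec is the middle locus and the order is y – ec – ct.

ec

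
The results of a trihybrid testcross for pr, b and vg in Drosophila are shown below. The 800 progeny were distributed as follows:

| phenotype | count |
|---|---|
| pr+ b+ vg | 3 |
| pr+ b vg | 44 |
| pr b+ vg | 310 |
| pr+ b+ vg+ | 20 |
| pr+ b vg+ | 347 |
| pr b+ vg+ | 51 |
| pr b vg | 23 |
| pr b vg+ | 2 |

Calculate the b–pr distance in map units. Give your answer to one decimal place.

6.0 map units

The two most frequent reciprocal classes, pr b+ vg and pr+ b vg+, are the parental types, so the F1 was pr b+ vg / pr+ b vg+.
The two rarest classes, pr+ b+ vg and pr b vg+, are the double crossovers. Comparing them with the parentals, only the pr allele has switched, so pr is the middle locus and the order is b – pr – vg.
Crossovers in the b–pr interval produce the single-crossover classes pr b vg and pr+ b+ vg+ (23 + 20 = 43) plus the double crossovers (5).
RF(b–pr) = (43 + 5) / 800 = 48/800 = 0.0600 → 6.0 map units.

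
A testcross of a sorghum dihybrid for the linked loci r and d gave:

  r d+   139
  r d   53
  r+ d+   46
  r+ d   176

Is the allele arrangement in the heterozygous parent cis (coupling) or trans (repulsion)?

trans

The two most frequent classes are r+ d (176) and r d+ (139); these are the parental (non-recombinant) types.
So the F1 carried r+ d on one chromosome and r d+ on the other — the recessive alleles are on opposite chromosomes (trans / repulsion).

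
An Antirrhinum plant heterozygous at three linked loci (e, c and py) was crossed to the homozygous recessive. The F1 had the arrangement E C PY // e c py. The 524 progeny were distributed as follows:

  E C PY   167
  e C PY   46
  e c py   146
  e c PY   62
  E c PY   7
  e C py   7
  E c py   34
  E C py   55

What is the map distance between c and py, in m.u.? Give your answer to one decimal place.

The two rarest classes, E c PY and e C py, are the double crossovers. Comparing them with the parentals, only the c allele has switched, so c is the middle locus and the order is e – c – py.
Crossovers in the c–py interval produce the single-crossover classes E C py and e c PY (55 + 62 = 117) plus the double crossovers (14).
RF(c–py) = (117 + 14) / 524 = 131/524 = 0.2500 → 25.0 m.u.

25.0 m.u.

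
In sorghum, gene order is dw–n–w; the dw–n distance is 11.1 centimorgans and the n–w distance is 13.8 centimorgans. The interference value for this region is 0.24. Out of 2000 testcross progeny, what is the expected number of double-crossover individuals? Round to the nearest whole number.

23

Map distances give recombination frequencies of 0.111 and 0.138 for the two intervals.
With interference 0.24 (so coincidence = 0.76), expected double-crossover frequency = 0.111 × 0.138 × 0.76 = 0.01164.
Expected number = 0.01164 × 2000 = 23.28 ≈ 23.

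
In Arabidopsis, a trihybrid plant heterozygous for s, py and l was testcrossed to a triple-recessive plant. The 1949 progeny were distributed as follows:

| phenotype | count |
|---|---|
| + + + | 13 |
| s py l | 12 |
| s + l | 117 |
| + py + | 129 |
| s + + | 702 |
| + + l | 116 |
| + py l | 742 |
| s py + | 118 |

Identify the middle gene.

s

The two most frequent reciprocal classes, + py l and s + +, are the parental types, so the F1 was + py l / s + +.
The two rarest classes, s py l and + + +, are the double crossovers. Comparing them with the parentals, only the s allele has switched, so s is the middle locus and the order is l – s – py.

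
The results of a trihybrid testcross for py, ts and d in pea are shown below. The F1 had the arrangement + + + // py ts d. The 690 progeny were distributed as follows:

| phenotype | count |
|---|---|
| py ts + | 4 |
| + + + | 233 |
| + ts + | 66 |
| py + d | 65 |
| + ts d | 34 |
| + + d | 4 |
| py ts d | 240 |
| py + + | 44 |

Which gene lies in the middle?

The two rarest classes, + + d and py ts +, are the double crossovers. Comparing them with the parentals, only the d allele has switched, so d is the middle locus and the order is py – d – ts.

d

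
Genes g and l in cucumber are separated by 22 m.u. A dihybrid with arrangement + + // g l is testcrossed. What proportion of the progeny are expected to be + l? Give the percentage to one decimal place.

11.0%

A map distance of 22 m.u. corresponds to a recombination frequency of 0.220.
The F1 is + + / g l, so + l is a recombinant gamete class with expected frequency r/2 = 0.220/2 = 0.1100.
That is 0.1100 = 11.0% of the progeny.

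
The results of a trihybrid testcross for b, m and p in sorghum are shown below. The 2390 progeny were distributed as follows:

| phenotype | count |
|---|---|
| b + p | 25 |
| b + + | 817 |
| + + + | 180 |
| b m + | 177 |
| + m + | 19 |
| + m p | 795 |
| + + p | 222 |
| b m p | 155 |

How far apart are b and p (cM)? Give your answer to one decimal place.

15.9 cM

The two most frequent reciprocal classes, b + + and + m p, are the parental types, so the F1 was b + + / + m p.
The two rarest classes, b + p and + m +, are the double crossovers. Comparing them with the parentals, only the p allele has switched, so p is the middle locus and the order is m – p – b.
Crossovers in the p–b interval produce the single-crossover classes + + + and b m p (180 + 155 = 335) plus the double crossovers (44).
RF(p–b) = (335 + 44) / 2390 = 379/2390 = 0.1586 → 15.9 cM.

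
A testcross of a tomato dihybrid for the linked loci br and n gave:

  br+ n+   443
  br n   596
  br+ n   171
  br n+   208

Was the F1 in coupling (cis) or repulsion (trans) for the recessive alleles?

cis

The two most frequent classes are br+ n+ (443) and br n (596); these are the parental (non-recombinant) types.
So the F1 carried br+ n+ on one chromosome and br n on the other — the recessive alleles are on the same chromosome (cis / coupling).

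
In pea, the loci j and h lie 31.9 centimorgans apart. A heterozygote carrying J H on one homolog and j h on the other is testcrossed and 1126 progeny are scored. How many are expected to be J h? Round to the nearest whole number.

A map distance of 31.9 centimorgans corresponds to a recombination frequency of 0.319.
The F1 is J H / j h, so J h is a recombinant gamete class with expected frequency r/2 = 0.319/2 = 0.1595.
Expected number = 0.1595 × 1126 = 179.60 ≈ 180.

180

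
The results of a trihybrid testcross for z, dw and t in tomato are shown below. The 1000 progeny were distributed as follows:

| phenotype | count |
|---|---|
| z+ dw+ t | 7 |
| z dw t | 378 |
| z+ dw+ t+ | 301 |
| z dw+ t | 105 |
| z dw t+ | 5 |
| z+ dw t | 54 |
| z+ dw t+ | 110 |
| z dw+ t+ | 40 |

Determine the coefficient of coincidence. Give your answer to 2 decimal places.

0.50

The two most frequent reciprocal classes, z+ dw+ t+ and z dw t, are the parental types, so the F1 was z+ dw+ t+ / z dw t.
The two rarest classes, z+ dw+ t and z dw t+, are the double crossovers. Comparing them with the parentals, only the t allele has switched, so t is the middle locus and the order is dw – t – z.
dw–t: (215 + 12)/1000 = 0.2270; t–z: (94 + 12)/1000 = 0.1060.
Expected DCO frequency = 0.2270 × 0.1060 ≈ 0.02406; observed = 12/1000 ≈ 0.01200.
Coefficient of coincidence = 0.01200/0.02406 ≈ 0.50.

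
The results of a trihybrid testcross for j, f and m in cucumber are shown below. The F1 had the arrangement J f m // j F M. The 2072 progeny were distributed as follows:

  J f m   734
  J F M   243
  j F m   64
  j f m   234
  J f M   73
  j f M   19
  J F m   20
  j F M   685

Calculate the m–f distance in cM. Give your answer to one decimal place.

The two rarest classes, J F m and j f M, are the double crossovers. Comparing them with the parentals, only the f allele has switched, so f is the middle locus and the order is j – f – m.
Crossovers in the f–m interval produce the single-crossover classes J f M and j F m (73 + 64 = 137) plus the double crossovers (39).
RF(f–m) = (137 + 39) / 2072 = 176/2072 = 0.0849 → 8.5 cM.

8.5 cM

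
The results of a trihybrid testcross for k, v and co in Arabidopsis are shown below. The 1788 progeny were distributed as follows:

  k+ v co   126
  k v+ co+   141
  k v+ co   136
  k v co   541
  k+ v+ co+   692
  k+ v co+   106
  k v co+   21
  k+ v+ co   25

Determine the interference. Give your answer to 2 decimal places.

The two most frequent reciprocal classes, k v co and k+ v+ co+, are the parental types, so the F1 was k v co / k+ v+ co+.
The two rarest classes, k v co+ and k+ v+ co, are the double crossovers. Comparing them with the parentals, only the co allele has switched, so co is the middle locus and the order is k – co – v.
k–co: (267 + 46)/1788 = 0.1751; co–v: (242 + 46)/1788 = 0.1611.
Expected DCO frequency = 0.1751 × 0.1611 ≈ 0.02821; observed = 46/1788 ≈ 0.02573.
Coefficient of coincidence = 0.02573/0.02821 ≈ 0.91; interference = 1 − 0.91 = 0.09.

0.09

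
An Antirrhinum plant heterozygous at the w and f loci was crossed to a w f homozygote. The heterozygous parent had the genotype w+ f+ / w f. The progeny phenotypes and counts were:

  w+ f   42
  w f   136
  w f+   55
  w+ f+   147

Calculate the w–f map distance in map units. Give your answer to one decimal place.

The recombinant classes are w+ f and w f+: 42 + 55 = 97.
Recombination frequency = 97/380 = 0.2553 ≈ 25.5%, i.e. 25.5 map units.

25.5 map units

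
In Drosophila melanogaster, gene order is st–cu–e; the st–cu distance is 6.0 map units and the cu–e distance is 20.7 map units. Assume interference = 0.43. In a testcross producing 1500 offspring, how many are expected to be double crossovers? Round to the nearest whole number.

11

Map distances give recombination frequencies of 0.060 and 0.207 for the two intervals.
With interference 0.43 (so coincidence = 0.57), expected double-crossover frequency = 0.060 × 0.207 × 0.57 = 0.00708.
Expected number = 0.00708 × 1500 = 10.62 ≈ 11.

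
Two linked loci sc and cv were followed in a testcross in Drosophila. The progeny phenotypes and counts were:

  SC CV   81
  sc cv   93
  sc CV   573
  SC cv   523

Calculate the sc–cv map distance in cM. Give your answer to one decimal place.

13.7 cM

The two most frequent classes, SC cv (523) and sc CV (573), are the parental types, so the F1 was SC cv / sc CV.
The recombinant classes are SC CV and sc cv: 81 + 93 = 174.
Recombination frequency = 174/1270 = 0.1370 ≈ 13.7%, i.e. 13.7 cM.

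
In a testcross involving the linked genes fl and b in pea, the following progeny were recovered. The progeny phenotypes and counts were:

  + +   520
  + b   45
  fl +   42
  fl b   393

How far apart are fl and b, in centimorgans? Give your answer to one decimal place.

8.7 centimorgans

The two most frequent classes, + + (520) and fl b (393), are the parental types, so the F1 was + + / fl b.
The recombinant classes are + b and fl +: 45 + 42 = 87.
Recombination frequency = 87/1000 = 0.0870 ≈ 8.7%, i.e. 8.7 centimorgans.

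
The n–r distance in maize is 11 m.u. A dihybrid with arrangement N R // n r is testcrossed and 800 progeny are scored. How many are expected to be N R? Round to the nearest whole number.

A map distance of 11 m.u. corresponds to a recombination frequency of 0.110.
The F1 is N R / n r, so N R is a parental gamete class with expected frequency (1 − r)/2 = 0.890/2 = 0.4450.
Expected number = 0.4450 × 800 = 356.00 ≈ 356.

356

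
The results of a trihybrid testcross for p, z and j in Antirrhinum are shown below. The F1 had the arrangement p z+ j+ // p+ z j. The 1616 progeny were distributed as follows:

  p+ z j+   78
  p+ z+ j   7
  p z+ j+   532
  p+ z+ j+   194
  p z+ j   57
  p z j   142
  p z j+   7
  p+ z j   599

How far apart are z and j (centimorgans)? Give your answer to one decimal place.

9.2 centimorgans

The two rarest classes, p z j+ and p+ z+ j, are the double crossovers. Comparing them with the parentals, only the z allele has switched, so z is the middle locus and the order is j – z – p.
Crossovers in the j–z interval produce the single-crossover classes p z+ j and p+ z j+ (57 + 78 = 135) plus the double crossovers (14).
RF(j–z) = (135 + 14) / 1616 = 149/1616 = 0.0922 → 9.2 centimorgans.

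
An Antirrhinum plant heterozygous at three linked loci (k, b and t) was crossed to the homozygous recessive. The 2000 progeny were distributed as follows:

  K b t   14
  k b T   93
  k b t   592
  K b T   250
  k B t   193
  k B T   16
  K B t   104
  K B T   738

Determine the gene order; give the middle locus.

The two most frequent reciprocal classes, K B T and k b t, are the parental types, so the F1 was K B T / k b t.
The two rarest classes, k B T and K b t, are the double crossovers. Comparing them with the parentals, only the k allele has switched, so k is the middle locus and the order is b – k – t.

k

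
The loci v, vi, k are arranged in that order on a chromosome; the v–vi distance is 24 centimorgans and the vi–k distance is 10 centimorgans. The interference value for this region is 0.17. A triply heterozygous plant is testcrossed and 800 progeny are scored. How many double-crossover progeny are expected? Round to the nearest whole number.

16

Map distances give recombination frequencies of 0.240 and 0.100 for the two intervals.
With interference 0.17 (so coincidence = 0.83), expected double-crossover frequency = 0.240 × 0.100 × 0.83 = 0.01992.
Expected number = 0.01992 × 800 = 15.94 ≈ 16.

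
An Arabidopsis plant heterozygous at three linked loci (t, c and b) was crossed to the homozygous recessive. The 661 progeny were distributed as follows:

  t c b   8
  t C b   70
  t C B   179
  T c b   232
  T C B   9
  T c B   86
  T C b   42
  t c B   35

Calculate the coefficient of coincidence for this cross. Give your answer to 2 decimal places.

0.69

The two most frequent reciprocal classes, T c b and t C B, are the parental types, so the F1 was T c b / t C B.
The two rarest classes, t c b and T C B, are the double crossovers. Comparing them with the parentals, only the t allele has switched, so t is the middle locus and the order is c – t – b.
c–t: (77 + 17)/661 = 0.1422; t–b: (156 + 17)/661 = 0.2617.
Expected DCO frequency = 0.1422 × 0.2617 ≈ 0.03721; observed = 17/661 ≈ 0.02572.
Coefficient of coincidence = 0.02572/0.03721 ≈ 0.69.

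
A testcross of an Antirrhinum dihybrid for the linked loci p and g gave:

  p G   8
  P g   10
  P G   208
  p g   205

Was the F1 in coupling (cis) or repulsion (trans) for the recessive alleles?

cis

The two most frequent classes are P G (208) and p g (205); these are the parental (non-recombinant) types.
So the F1 carried P G on one chromosome and p g on the other — the recessive alleles are on the same chromosome (cis / coupling).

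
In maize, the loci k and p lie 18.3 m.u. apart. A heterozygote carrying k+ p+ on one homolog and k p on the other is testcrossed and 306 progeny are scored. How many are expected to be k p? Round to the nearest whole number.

125

A map distance of 18.3 m.u. corresponds to a recombination frequency of 0.183.
The F1 is k+ p+ / k p, so k p is a parental gamete class with expected frequency (1 − r)/2 = 0.817/2 = 0.4085.
Expected number = 0.4085 × 306 = 125.00 ≈ 125.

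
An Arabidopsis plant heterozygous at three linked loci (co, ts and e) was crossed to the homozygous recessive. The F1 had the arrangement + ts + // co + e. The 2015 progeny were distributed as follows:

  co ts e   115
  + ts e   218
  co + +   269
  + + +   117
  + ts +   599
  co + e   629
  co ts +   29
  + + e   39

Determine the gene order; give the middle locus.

co

The two rarest classes, co ts + and + + e, are the double crossovers. Comparing them with the parentals, only the co allele has switched, so co is the middle locus and the order is e – co – ts.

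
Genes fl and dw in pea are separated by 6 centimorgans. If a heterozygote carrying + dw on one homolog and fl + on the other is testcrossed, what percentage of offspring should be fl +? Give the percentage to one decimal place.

A map distance of 6 centimorgans corresponds to a recombination frequency of 0.060.
The F1 is + dw / fl +, so fl + is a parental gamete class with expected frequency (1 − r)/2 = 0.940/2 = 0.4700.
That is 0.4700 = 47.0% of the progeny.

47.0%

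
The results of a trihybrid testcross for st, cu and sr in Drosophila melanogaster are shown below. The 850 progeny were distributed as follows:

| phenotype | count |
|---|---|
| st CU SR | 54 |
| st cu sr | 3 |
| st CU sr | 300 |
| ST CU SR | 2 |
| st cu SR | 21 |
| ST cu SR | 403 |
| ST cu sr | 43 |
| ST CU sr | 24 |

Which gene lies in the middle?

The two most frequent reciprocal classes, ST cu SR and st CU sr, are the parental types, so the F1 was ST cu SR / st CU sr.
The two rarest classes, ST CU SR and st cu sr, are the double crossovers. Comparing them with the parentals, only the cu allele has switched, so cu is the middle locus and the order is sr – cu – st.

cu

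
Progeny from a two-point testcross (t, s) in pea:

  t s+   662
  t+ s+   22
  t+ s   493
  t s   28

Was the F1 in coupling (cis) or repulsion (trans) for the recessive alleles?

The two most frequent classes are t+ s (493) and t s+ (662); these are the parental (non-recombinant) types.
So the F1 carried t+ s on one chromosome and t s+ on the other — the recessive alleles are on opposite chromosomes (trans / repulsion).

trans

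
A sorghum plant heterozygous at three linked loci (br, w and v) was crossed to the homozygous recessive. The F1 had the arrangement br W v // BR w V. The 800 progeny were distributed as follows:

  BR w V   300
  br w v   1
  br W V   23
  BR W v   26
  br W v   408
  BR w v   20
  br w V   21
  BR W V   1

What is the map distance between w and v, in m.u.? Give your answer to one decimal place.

The two rarest classes, br w v and BR W V, are the double crossovers. Comparing them with the parentals, only the w allele has switched, so w is the middle locus and the order is v – w – br.
Crossovers in the v–w interval produce the single-crossover classes br W V and BR w v (23 + 20 = 43) plus the double crossovers (2).
RF(v–w) = (43 + 2) / 800 = 45/800 = 0.0563 → 5.6 m.u.

5.6 m.u.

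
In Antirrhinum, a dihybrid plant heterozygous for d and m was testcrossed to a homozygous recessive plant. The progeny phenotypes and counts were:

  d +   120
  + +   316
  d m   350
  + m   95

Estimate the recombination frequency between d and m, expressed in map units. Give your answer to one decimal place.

24.4 map units

The two most frequent classes, + + (316) and d m (350), are the parental types, so the F1 was + + / d m.
The recombinant classes are + m and d +: 95 + 120 = 215.
Recombination frequency = 215/881 = 0.2440 ≈ 24.4%, i.e. 24.4 map units.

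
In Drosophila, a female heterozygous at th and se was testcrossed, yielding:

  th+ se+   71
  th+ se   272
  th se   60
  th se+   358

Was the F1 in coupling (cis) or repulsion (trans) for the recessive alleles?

trans

The two most frequent classes are th+ se (272) and th se+ (358); these are the parental (non-recombinant) types.
So the F1 carried th+ se on one chromosome and th se+ on the other — the recessive alleles are on opposite chromosomes (trans / repulsion).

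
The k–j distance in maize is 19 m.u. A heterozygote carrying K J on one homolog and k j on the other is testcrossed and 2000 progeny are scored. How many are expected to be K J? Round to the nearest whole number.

810

A map distance of 19 m.u. corresponds to a recombination frequency of 0.190.
The F1 is K J / k j, so K J is a parental gamete class with expected frequency (1 − r)/2 = 0.810/2 = 0.4050.
Expected number = 0.4050 × 2000 = 810.00 ≈ 810.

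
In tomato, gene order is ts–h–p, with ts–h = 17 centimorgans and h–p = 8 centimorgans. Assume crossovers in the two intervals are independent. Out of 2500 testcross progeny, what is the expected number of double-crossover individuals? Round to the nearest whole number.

Map distances give recombination frequencies of 0.170 and 0.080 for the two intervals.
With no interference, expected double-crossover frequency = 0.170 × 0.080 = 0.01360.
Expected number = 0.01360 × 2500 = 34.00 ≈ 34.

34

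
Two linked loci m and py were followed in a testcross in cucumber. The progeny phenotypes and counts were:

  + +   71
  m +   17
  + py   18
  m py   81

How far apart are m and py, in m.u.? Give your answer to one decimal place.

18.7 m.u.

The two most frequent classes, + + (71) and m py (81), are the parental types, so the F1 was + + / m py.
The recombinant classes are + py and m +: 18 + 17 = 35.
Recombination frequency = 35/187 = 0.1872 ≈ 18.7%, i.e. 18.7 m.u.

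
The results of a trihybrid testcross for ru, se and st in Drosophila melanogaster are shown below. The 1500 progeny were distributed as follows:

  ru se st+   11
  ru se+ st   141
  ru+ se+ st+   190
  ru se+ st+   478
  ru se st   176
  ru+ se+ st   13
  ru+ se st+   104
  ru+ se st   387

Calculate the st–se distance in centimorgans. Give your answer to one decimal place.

17.9 centimorgans

The two most frequent reciprocal classes, ru+ se st and ru se+ st+, are the parental types, so the F1 was ru+ se st / ru se+ st+.
The two rarest classes, ru+ se+ st and ru se st+, are the double crossovers. Comparing them with the parentals, only the se allele has switched, so se is the middle locus and the order is ru – se – st.
Crossovers in the se–st interval produce the single-crossover classes ru+ se st+ and ru se+ st (104 + 141 = 245) plus the double crossovers (24).
RF(se–st) = (245 + 24) / 1500 = 269/1500 = 0.1793 → 17.9 centimorgans.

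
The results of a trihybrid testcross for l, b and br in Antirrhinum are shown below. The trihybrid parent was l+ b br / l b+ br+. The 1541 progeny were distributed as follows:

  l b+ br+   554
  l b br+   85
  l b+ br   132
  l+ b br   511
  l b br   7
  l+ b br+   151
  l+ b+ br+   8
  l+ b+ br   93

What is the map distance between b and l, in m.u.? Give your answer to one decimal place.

The two rarest classes, l b br and l+ b+ br+, are the double crossovers. Comparing them with the parentals, only the l allele has switched, so l is the middle locus and the order is b – l – br.
Crossovers in the b–l interval produce the single-crossover classes l+ b+ br and l b br+ (93 + 85 = 178) plus the double crossovers (15).
RF(b–l) = (178 + 15) / 1541 = 193/1541 = 0.1252 → 12.5 m.u.

12.5 m.u.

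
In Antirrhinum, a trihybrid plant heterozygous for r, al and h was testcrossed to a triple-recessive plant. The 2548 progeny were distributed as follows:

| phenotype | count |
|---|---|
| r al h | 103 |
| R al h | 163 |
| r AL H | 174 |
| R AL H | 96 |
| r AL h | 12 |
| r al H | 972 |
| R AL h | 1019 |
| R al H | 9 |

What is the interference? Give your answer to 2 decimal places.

The two most frequent reciprocal classes, r al H and R AL h, are the parental types, so the F1 was r al H / R AL h.
The two rarest classes, R al H and r AL h, are the double crossovers. Comparing them with the parentals, only the r allele has switched, so r is the middle locus and the order is h – r – al.
h–r: (199 + 21)/2548 = 0.0863; r–al: (337 + 21)/2548 = 0.1405.
Expected DCO frequency = 0.0863 × 0.1405 ≈ 0.01213; observed = 21/2548 ≈ 0.00824.
Coefficient of coincidence = 0.00824/0.01213 ≈ 0.68; interference = 1 − 0.68 = 0.32.

0.32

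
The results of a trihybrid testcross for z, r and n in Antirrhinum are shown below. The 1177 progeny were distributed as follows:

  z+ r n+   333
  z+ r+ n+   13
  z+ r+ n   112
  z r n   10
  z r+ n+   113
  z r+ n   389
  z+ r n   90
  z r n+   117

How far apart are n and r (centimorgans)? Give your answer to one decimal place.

19.2 centimorgans

The two most frequent reciprocal classes, z+ r n+ and z r+ n, are the parental types, so the F1 was z+ r n+ / z r+ n.
The two rarest classes, z+ r+ n+ and z r n, are the double crossovers. Comparing them with the parentals, only the r allele has switched, so r is the middle locus and the order is n – r – z.
Crossovers in the n–r interval produce the single-crossover classes z+ r n and z r+ n+ (90 + 113 = 203) plus the double crossovers (23).
RF(n–r) = (203 + 23) / 1177 = 226/1177 = 0.1920 → 19.2 centimorgans.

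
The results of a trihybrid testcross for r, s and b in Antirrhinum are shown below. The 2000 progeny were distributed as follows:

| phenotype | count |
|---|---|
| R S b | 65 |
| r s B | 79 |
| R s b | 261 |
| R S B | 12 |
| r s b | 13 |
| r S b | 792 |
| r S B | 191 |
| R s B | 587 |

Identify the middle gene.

s

The two most frequent reciprocal classes, R s B and r S b, are the parental types, so the F1 was R s B / r S b.
The two rarest classes, R S B and r s b, are the double crossovers. Comparing them with the parentals, only the s allele has switched, so s is the middle locus and the order is r – s – b.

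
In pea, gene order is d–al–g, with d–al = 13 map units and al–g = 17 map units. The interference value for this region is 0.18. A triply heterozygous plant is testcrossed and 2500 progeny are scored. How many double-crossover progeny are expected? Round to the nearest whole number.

45

Map distances give recombination frequencies of 0.130 and 0.170 for the two intervals.
With interference 0.18 (so coincidence = 0.82), expected double-crossover frequency = 0.130 × 0.170 × 0.82 = 0.01812.
Expected number = 0.01812 × 2500 = 45.31 ≈ 45.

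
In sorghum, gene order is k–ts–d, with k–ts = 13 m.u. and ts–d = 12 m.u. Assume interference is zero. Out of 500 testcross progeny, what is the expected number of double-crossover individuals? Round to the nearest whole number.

Map distances give recombination frequencies of 0.130 and 0.120 for the two intervals.
With no interference, expected double-crossover frequency = 0.130 × 0.120 = 0.01560.
Expected number = 0.01560 × 500 = 7.80 ≈ 8.

8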